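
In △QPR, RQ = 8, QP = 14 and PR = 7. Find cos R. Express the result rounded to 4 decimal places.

By the law of cosines, cos R = (PR² + RQ² − QP²) / (2·PR·RQ) ≈ -0.74107, so ∠R ≈ 2.405 rad.

-0.7411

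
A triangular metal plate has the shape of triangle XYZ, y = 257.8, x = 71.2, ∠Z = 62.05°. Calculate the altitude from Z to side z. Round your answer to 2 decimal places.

By the law of cosines, z² = x² + y² − 2·x·y·cos Z = 54324, so z ≈ 233.07.
Area = ½·x·y·sin Z ≈ 8107.2.
The altitude from Z has length 2·area/z ≈ 69.567.

h_Z ≈ 69.57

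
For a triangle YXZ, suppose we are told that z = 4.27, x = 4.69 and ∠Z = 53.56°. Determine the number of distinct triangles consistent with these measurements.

x·sin Z = 4.69·sin(53.56°) ≈ 3.773.
Since x sin Z < z < x (3.773 < 4.27 < 4.69), two triangles exist.

2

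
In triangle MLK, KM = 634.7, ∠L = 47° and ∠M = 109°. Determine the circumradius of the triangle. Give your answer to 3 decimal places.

R ≈ 433.921

The third angle is ∠K = 180° − ∠M − ∠L = 24.00°.
Law of sines: LK = KM·sin M/sin L ≈ 820.56.
Law of sines: ML = KM·sin K/sin L ≈ 352.98.
Circumradius = KM/(2 sin L) ≈ 433.92.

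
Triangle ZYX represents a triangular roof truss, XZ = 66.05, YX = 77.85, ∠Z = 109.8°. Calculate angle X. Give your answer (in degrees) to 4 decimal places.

Law of sines: sin Y = XZ·sin Z/YX ≈ 0.79827.
Since YX ≥ XZ, only the acute value applies: ∠Y ≈ 52.97°.
Then ∠X = 180° − ∠Z − ∠Y ≈ 17.23°.

∠X ≈ 17.2350°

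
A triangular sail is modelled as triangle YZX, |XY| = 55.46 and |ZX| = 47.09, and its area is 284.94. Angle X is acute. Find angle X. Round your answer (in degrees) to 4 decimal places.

12.6039

From area = ½·|ZX|·|XY|·sin X, we get sin X = 2·area/(|ZX|·|XY|) ≈ 0.21821.
Taking the acute solution, ∠X ≈ 12.60°.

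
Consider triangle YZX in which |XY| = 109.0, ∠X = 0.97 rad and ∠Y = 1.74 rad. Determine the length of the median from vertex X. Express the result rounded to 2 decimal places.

m_X ≈ 165.46

The third angle is ∠Z = π − ∠X − ∠Y = 0.432 rad.
Law of sines: |ZX| = |XY|·sin Y/sin Z ≈ 256.85.
Law of sines: |YZ| = |XY|·sin X/sin Z ≈ 214.94.
Median from X: ½√(2·|ZX|² + 2·|XY|² − |YZ|²) ≈ 165.46.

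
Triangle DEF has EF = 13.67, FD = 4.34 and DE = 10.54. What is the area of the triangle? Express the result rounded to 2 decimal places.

Semiperimeter s = (13.67 + 4.34 + 10.54)/2 = 14.275.
Heron's formula: area = √(14.275·0.605·9.935·3.735) ≈ 17.902.

17.90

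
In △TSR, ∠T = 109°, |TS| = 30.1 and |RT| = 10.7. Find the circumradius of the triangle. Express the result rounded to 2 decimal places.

By the law of cosines, |SR|² = |RT|² + |TS|² − 2·|RT|·|TS|·cos T = 1230.2, so |SR| ≈ 35.074.
Area = ½·|RT|·|TS|·sin T ≈ 152.26.
Circumradius = |SR|/(2 sin T) ≈ 18.548.

18.55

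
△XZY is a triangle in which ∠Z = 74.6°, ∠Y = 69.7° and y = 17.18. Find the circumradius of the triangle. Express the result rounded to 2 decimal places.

The third angle is ∠X = 180° − ∠Z − ∠Y = 35.70°.
Law of sines: x = y·sin X/sin Y ≈ 10.689.
Law of sines: z = y·sin Z/sin Y ≈ 17.66.
Circumradius = y/(2 sin Y) ≈ 9.1589.

R ≈ 9.16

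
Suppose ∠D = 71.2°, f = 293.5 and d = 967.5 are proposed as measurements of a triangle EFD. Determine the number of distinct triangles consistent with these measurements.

1

f·sin D = 293.5·sin(71.2°) ≈ 277.8.
Since d ≥ f, exactly one triangle exists.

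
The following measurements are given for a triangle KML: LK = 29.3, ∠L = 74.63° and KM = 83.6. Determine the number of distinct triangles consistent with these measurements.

1

LK·sin L = 29.3·sin(74.63°) ≈ 28.25.
Since KM ≥ LK, exactly one triangle exists.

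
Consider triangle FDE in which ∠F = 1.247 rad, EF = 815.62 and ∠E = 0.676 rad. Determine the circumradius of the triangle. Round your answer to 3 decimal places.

The third angle is ∠D = π − ∠E − ∠F = 1.219 rad.
Law of sines: DE = EF·sin F/sin D ≈ 823.81.
Law of sines: FD = EF·sin E/sin D ≈ 543.69.
Circumradius = EF/(2 sin D) ≈ 434.48.

R ≈ 434.481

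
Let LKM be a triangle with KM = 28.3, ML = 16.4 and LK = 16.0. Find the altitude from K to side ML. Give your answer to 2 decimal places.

Semiperimeter s = (28.3 + 16.4 + 16)/2 = 30.35.
Heron's formula: area = √(30.35·2.05·13.95·14.35) ≈ 111.6.
The altitude from K has length 2·area/ML ≈ 13.61.

13.61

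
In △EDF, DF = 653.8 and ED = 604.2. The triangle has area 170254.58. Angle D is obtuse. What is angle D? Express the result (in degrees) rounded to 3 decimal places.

From area = ½·ED·DF·sin D, we get sin D = 2·area/(ED·DF) ≈ 0.86199.
Taking the obtuse solution, ∠D ≈ 120.46°.

∠D ≈ 120.459°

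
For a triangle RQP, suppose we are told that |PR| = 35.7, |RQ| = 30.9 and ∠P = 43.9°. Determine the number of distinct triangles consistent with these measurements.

|PR|·sin P = 35.7·sin(43.9°) ≈ 24.75.
Since |PR| sin P < |RQ| < |PR| (24.75 < 30.9 < 35.7), two triangles exist.

2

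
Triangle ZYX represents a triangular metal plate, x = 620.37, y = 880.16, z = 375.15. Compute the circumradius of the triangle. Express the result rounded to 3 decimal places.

By the law of cosines, cos Z = (y² + x² − z²) / (2·y·x) ≈ 0.93293, so ∠Z ≈ 0.368 rad.
Circumradius = z/(2 sin Z) ≈ 520.95.

R ≈ 520.948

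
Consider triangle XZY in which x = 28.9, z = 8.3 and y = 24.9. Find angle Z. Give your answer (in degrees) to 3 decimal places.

15.581

By the law of cosines, cos Z = (y² + x² − z²) / (2·y·x) ≈ 0.96325, so ∠Z ≈ 15.58°.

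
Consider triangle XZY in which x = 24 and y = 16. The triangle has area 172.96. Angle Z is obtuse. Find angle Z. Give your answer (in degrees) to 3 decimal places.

From area = ½·y·x·sin Z, we get sin Z = 2·area/(y·x) ≈ 0.90083.
Taking the obtuse solution, ∠Z ≈ 115.73°.

115.732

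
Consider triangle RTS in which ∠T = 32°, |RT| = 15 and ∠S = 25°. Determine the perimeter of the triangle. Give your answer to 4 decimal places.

perimeter ≈ 63.5754

The third angle is ∠R = 180° − ∠T − ∠S = 123.00°.
Law of sines: |TS| = |RT|·sin R/sin S ≈ 29.767.
Law of sines: |SR| = |RT|·sin T/sin S ≈ 18.808.
Semiperimeter s = (29.767+18.808+15)/2 = 31.788.
Perimeter = 29.767 + 18.808 + 15 = 63.575.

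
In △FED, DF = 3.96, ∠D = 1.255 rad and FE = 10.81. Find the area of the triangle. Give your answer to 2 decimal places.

Law of sines: sin E = DF·sin D/FE ≈ 0.34821.
Since FE ≥ DF, only the acute value applies: ∠E ≈ 0.356 rad.
Then ∠F = π − ∠D − ∠E ≈ 1.531 rad.
Law of sines gives ED = FE·sin F/sin D ≈ 11.363.
Area = ½·FE·DF·sin F ≈ 21.387.

area ≈ 21.39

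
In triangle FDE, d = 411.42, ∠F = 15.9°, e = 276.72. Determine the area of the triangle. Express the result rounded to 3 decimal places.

area ≈ 15594.874

Area = ½·d·e·sin F ≈ 15595.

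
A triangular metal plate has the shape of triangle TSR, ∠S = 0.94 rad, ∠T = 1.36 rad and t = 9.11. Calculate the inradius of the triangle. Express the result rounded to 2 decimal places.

The third angle is ∠R = π − ∠T − ∠S = 0.842 rad.
Law of sines: s = t·sin S/sin T ≈ 7.5234.
Law of sines: r = t·sin R/sin T ≈ 6.9472.
Area = ½·t·s·sin R ≈ 25.555.
Semiperimeter p = (9.11+7.5234+6.9472)/2 = 11.79.
Inradius = area/p = 25.555/11.79 ≈ 2.1674.

2.17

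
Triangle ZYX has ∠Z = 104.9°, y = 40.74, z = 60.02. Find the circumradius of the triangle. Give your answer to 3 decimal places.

31.054

Law of sines: sin Y = y·sin Z/z ≈ 0.65595.
Since z ≥ y, only the acute value applies: ∠Y ≈ 40.99°.
Then ∠X = 180° − ∠Z − ∠Y ≈ 34.11°.
Law of sines gives x = z·sin X/sin Z ≈ 34.828.
Circumradius = z/(2 sin Z) ≈ 31.054.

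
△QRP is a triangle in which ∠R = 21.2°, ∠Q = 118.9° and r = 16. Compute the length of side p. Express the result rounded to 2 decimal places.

28.38

The third angle is ∠P = 180° − ∠Q − ∠R = 39.90°.
Law of sines: p = r·sin P/sin R ≈ 28.381.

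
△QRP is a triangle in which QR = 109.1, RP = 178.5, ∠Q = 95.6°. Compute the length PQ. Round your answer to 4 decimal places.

Law of sines: sin P = QR·sin Q/RP ≈ 0.60829.
Since RP ≥ QR, only the acute value applies: ∠P ≈ 37.47°.
Then ∠R = 180° − ∠Q − ∠P ≈ 46.93°.
Law of sines gives PQ = RP·sin R/sin Q ≈ 131.03.

131.0322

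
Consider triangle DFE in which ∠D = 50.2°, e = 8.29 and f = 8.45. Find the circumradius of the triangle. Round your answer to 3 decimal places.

4.622

By the law of cosines, d² = f² + e² − 2·f·e·cos D = 50.447, so d ≈ 7.1026.
Area = ½·f·e·sin D ≈ 26.909.
Circumradius = d/(2 sin D) ≈ 4.6224.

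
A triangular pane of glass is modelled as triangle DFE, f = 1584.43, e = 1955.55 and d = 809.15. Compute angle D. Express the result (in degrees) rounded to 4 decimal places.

23.5701

By the law of cosines, cos D = (f² + e² − d²) / (2·f·e) ≈ 0.91657, so ∠D ≈ 23.57°.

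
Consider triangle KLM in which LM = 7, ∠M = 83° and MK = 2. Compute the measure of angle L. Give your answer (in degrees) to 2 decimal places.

16.37

By the law of cosines, KL² = LM² + MK² − 2·LM·MK·cos M = 49.588, so KL ≈ 7.0419.
Law of cosines again: cos L = (KL² + LM² − MK²)/(2·KL·LM) ≈ 0.95944, so ∠L ≈ 16.37°.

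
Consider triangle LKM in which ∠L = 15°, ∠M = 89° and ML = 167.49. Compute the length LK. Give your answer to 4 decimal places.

The third angle is ∠K = 180° − ∠M − ∠L = 76.00°.
Law of sines: LK = ML·sin M/sin K ≈ 172.59.

172.5912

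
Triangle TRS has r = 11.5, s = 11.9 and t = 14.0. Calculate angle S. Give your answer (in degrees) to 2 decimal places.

∠S ≈ 54.58°

By the law of cosines, cos S = (t² + r² − s²) / (2·t·r) ≈ 0.57963, so ∠S ≈ 54.58°.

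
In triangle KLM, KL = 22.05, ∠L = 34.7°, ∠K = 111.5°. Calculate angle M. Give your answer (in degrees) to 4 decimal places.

∠M ≈ 33.8000°

The third angle is ∠M = 180° − ∠K − ∠L = 33.80°.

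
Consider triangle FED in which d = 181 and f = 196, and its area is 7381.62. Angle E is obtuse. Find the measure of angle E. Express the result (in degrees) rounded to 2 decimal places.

From area = ½·d·f·sin E, we get sin E = 2·area/(d·f) ≈ 0.41615.
Taking the obtuse solution, ∠E ≈ 155.41°.

155.41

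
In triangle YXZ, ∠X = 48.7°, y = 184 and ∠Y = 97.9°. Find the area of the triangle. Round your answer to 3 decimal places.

area ≈ 7067.760

The third angle is ∠Z = 180° − ∠Y − ∠X = 33.40°.
Law of sines: x = y·sin X/sin Y ≈ 139.56.
Law of sines: z = y·sin Z/sin Y ≈ 102.26.
Area = ½·y·x·sin Z ≈ 7067.8.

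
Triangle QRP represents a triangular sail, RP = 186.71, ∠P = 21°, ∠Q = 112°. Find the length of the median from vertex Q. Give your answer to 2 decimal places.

The third angle is ∠R = 180° − ∠P − ∠Q = 47.00°.
Law of sines: PQ = RP·sin R/sin Q ≈ 147.28.
Law of sines: QR = RP·sin P/sin Q ≈ 72.166.
Median from Q: ½√(2·PQ² + 2·QR² − RP²) ≈ 68.802.

m_Q ≈ 68.80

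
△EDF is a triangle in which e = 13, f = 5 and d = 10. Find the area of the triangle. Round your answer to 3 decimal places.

Semiperimeter s = (13 + 10 + 5)/2 = 14.
Heron's formula: area = √(14·1·4·9) ≈ 22.45.

area ≈ 22.450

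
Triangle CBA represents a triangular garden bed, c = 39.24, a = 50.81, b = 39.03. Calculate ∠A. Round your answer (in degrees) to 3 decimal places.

∠A ≈ 80.957°

By the law of cosines, cos A = (c² + b² − a²) / (2·c·b) ≈ 0.15718, so ∠A ≈ 80.96°.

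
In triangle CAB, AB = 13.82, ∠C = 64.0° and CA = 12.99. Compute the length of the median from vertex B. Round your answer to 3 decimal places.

Law of sines: sin B = CA·sin C/AB ≈ 0.84481.
Since AB ≥ CA, only the acute value applies: ∠B ≈ 57.65°.
Then ∠A = 180° − ∠C − ∠B ≈ 58.35°.
Law of sines gives BC = AB·sin A/sin C ≈ 13.089.
Median from B: ½√(2·AB² + 2·BC² − CA²) ≈ 11.789.

m_B ≈ 11.789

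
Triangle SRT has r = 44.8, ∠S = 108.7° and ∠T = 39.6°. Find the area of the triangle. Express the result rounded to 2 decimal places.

area ≈ 1153.06

The third angle is ∠R = 180° − ∠T − ∠S = 31.70°.
Law of sines: s = r·sin S/sin R ≈ 80.756.
Law of sines: t = r·sin T/sin R ≈ 54.345.
Area = ½·r·s·sin T ≈ 1153.1.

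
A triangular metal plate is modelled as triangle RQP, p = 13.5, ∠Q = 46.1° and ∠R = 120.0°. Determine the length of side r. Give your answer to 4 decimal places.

48.6677

The third angle is ∠P = 180° − ∠R − ∠Q = 13.90°.
Law of sines: r = p·sin R/sin P ≈ 48.668.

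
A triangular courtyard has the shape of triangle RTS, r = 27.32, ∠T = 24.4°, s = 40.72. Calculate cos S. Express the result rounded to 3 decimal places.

By the law of cosines, t² = s² + r² − 2·s·r·cos T = 378.28, so t ≈ 19.45.
Law of cosines again: cos S = (r² + t² − s²)/(2·r·t) ≈ -0.50197, so ∠S ≈ 120.13°.

-0.502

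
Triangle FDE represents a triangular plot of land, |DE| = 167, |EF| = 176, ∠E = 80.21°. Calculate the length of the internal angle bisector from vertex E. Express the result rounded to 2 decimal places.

By the law of cosines, |FD|² = |DE|² + |EF|² − 2·|DE|·|EF|·cos E = 48870, so |FD| ≈ 221.06.
The bisector from E has length 2·|DE|·|EF|·cos(∠E/2)/(|DE|+|EF|) ≈ 131.08.

131.08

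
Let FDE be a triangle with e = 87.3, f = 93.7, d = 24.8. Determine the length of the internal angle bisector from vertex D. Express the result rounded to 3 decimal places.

By the law of cosines, cos D = (e² + f² − d²) / (2·e·f) ≈ 0.96491, so ∠D ≈ 15.22°.
The bisector from D has length 2·e·f·cos(∠D/2)/(e+f) ≈ 89.59.

89.590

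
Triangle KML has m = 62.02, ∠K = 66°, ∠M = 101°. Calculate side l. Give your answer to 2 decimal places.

The third angle is ∠L = 180° − ∠K − ∠M = 13.00°.
Law of sines: l = m·sin L/sin M ≈ 14.213.

14.21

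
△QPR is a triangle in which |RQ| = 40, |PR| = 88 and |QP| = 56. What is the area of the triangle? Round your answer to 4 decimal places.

Semiperimeter s = (88 + 40 + 56)/2 = 92.
Heron's formula: area = √(92·4·52·36) ≈ 830.

area ≈ 829.9976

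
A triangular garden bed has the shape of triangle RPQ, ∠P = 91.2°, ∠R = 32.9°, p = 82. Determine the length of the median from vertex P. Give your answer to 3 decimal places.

m_P ≈ 40.220

The third angle is ∠Q = 180° − ∠R − ∠P = 55.90°.
Law of sines: r = p·sin R/sin P ≈ 44.55.
Law of sines: q = p·sin Q/sin P ≈ 67.916.
Median from P: ½√(2·q² + 2·r² − p²) ≈ 40.22.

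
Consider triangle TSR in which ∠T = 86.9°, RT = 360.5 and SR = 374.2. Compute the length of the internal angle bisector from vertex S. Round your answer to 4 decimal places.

146.5367

Law of sines: sin S = RT·sin T/SR ≈ 0.96198.
Since SR ≥ RT, only the acute value applies: ∠S ≈ 74.15°.
Then ∠R = 180° − ∠T − ∠S ≈ 18.95°.
Law of sines gives TS = SR·sin R/sin T ≈ 121.7.
The bisector from S has length 2·TS·SR·cos(∠S/2)/(TS+SR) ≈ 146.54.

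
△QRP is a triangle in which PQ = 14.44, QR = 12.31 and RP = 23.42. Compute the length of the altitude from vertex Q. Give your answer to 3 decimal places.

6.436

Semiperimeter s = (23.42 + 14.44 + 12.31)/2 = 25.085.
Heron's formula: area = √(25.085·1.665·10.645·12.775) ≈ 75.365.
The altitude from Q has length 2·area/RP ≈ 6.4359.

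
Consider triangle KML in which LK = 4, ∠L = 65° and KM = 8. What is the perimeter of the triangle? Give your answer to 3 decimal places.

perimeter ≈ 20.822

Law of sines: sin M = LK·sin L/KM ≈ 0.45315.
Since KM ≥ LK, only the acute value applies: ∠M ≈ 26.95°.
Then ∠K = 180° − ∠L − ∠M ≈ 88.05°.
Law of sines gives ML = KM·sin K/sin L ≈ 8.8219.
Semiperimeter s = (8.8219+4+8)/2 = 10.411.
Perimeter = 8.8219 + 4 + 8 = 20.822.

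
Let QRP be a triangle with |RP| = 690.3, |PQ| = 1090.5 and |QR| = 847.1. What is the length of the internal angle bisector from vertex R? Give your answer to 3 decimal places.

t_R ≈ 539.025

By the law of cosines, cos R = (|QR|² + |RP|² − |PQ|²) / (2·|QR|·|RP|) ≈ 0.00419, so ∠R ≈ 89.76°.
The bisector from R has length 2·|QR|·|RP|·cos(∠R/2)/(|QR|+|RP|) ≈ 539.03.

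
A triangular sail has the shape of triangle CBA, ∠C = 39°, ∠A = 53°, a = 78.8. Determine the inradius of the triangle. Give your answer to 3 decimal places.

r ≈ 20.417

The third angle is ∠B = 180° − ∠A − ∠C = 88.00°.
Law of sines: c = a·sin C/sin A ≈ 62.094.
Law of sines: b = a·sin B/sin A ≈ 98.608.
Area = ½·a·c·sin B ≈ 2445.
Semiperimeter s = (62.094+98.608+78.8)/2 = 119.75.
Inradius = area/s = 2445/119.75 ≈ 20.417.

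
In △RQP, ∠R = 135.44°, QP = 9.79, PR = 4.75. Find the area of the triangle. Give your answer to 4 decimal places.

Law of sines: sin Q = PR·sin R/QP ≈ 0.34044.
Since QP ≥ PR, only the acute value applies: ∠Q ≈ 19.90°.
Then ∠P = 180° − ∠R − ∠Q ≈ 24.66°.
Law of sines gives RQ = QP·sin P/sin R ≈ 5.8208.
Area = ½·QP·PR·sin P ≈ 9.6999.

area ≈ 9.6999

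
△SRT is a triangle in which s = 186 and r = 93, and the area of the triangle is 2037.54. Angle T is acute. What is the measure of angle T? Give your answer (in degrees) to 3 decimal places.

From area = ½·s·r·sin T, we get sin T = 2·area/(s·r) ≈ 0.23558.
Taking the acute solution, ∠T ≈ 13.63°.

∠T ≈ 13.626°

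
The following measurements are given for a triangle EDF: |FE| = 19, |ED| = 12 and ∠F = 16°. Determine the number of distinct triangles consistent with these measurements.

2

|FE|·sin F = 19·sin(16°) ≈ 5.237.
Since |FE| sin F < |ED| < |FE| (5.237 < 12 < 19), two triangles exist.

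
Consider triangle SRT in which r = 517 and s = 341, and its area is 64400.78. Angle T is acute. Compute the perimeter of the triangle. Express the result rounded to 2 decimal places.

From area = ½·s·r·sin T, we get sin T = 2·area/(s·r) ≈ 0.73059.
Taking the acute solution, ∠T ≈ 46.94°.
Law of cosines then gives t ≈ 377.91.
Perimeter = 341 + 517 + 377.91 = 1235.9.

perimeter ≈ 1235.91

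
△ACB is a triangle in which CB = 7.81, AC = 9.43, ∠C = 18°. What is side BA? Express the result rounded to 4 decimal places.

By the law of cosines, BA² = AC² + CB² − 2·AC·CB·cos C = 9.8336, so BA ≈ 3.1359.

3.1359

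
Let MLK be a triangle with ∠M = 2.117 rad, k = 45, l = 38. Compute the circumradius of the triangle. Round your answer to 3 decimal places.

By the law of cosines, m² = l² + k² − 2·l·k·cos M = 5245.5, so m ≈ 72.426.
Area = ½·l·k·sin M ≈ 730.6.
Circumradius = m/(2 sin M) ≈ 42.379.

R ≈ 42.379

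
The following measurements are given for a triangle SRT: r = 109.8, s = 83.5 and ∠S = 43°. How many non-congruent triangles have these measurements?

r·sin S = 109.8·sin(43°) ≈ 74.88.
Since r sin S < s < r (74.88 < 83.5 < 109.8), two triangles exist.

2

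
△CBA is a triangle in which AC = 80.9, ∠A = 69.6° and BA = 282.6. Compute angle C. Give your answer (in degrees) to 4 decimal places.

By the law of cosines, CB² = BA² + AC² − 2·BA·AC·cos A = 70469, so CB ≈ 265.46.
Law of cosines again: cos C = (AC² + CB² − BA²)/(2·AC·CB) ≈ -0.06632, so ∠C ≈ 93.80°.

∠C ≈ 93.8029°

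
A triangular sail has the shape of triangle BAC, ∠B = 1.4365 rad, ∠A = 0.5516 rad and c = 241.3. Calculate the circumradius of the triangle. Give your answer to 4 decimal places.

R ≈ 131.9755

The third angle is ∠C = π − ∠B − ∠A = 1.1535 rad.
Law of sines: b = c·sin B/sin C ≈ 261.57.
Law of sines: a = c·sin A/sin C ≈ 138.32.
Circumradius = c/(2 sin C) ≈ 131.98.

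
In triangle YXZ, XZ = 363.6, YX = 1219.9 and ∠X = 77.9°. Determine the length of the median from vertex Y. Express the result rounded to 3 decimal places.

m_Y ≈ 1195.086

By the law of cosines, ZY² = YX² + XZ² − 2·YX·XZ·cos X = 1.4344e+06, so ZY ≈ 1197.7.
Median from Y: ½√(2·ZY² + 2·YX² − XZ²) ≈ 1195.1.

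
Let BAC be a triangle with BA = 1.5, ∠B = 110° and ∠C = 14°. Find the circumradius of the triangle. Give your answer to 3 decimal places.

R ≈ 3.100

The third angle is ∠A = 180° − ∠C − ∠B = 56.00°.
Law of sines: AC = BA·sin B/sin C ≈ 5.8264.
Law of sines: CB = BA·sin A/sin C ≈ 5.1403.
Circumradius = BA/(2 sin C) ≈ 3.1002.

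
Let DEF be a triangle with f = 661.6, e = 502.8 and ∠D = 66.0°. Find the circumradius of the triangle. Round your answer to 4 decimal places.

R ≈ 354.6683

By the law of cosines, d² = e² + f² − 2·e·f·cos D = 4.1992e+05, so d ≈ 648.01.
Area = ½·e·f·sin D ≈ 1.5195e+05.
Circumradius = d/(2 sin D) ≈ 354.67.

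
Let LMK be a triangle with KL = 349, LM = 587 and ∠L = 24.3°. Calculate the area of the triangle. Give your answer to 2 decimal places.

42152.03

Area = ½·KL·LM·sin L ≈ 42152.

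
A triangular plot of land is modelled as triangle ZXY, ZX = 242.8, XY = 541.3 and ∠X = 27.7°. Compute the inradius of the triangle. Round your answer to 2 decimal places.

54.09

By the law of cosines, YZ² = ZX² + XY² − 2·ZX·XY·cos X = 1.1923e+05, so YZ ≈ 345.29.
Area = ½·ZX·XY·sin X ≈ 30547.
Semiperimeter s = (541.3+345.29+242.8)/2 = 564.7.
Inradius = area/s = 30547/564.7 ≈ 54.094.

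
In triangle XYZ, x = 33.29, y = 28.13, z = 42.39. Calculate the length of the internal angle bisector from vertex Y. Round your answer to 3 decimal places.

34.874

By the law of cosines, cos Y = (z² + x² − y²) / (2·z·x) ≈ 0.74897, so ∠Y ≈ 0.724 rad.
The bisector from Y has length 2·z·x·cos(∠Y/2)/(z+x) ≈ 34.874.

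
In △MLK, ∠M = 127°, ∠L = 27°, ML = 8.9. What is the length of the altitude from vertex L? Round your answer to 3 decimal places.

The third angle is ∠K = 180° − ∠M − ∠L = 26.00°.
Law of sines: LK = ML·sin M/sin K ≈ 16.214.
Law of sines: KM = ML·sin L/sin K ≈ 9.2171.
Area = ½·ML·LK·sin L ≈ 32.757.
The altitude from L has length 2·area/KM ≈ 7.1079.

7.108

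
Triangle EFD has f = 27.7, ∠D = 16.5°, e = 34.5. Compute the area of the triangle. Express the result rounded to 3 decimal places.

Area = ½·e·f·sin D ≈ 135.71.

135.710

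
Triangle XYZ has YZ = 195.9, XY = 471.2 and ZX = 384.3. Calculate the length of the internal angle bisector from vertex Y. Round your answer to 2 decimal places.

248.34

By the law of cosines, cos Y = (XY² + YZ² − ZX²) / (2·XY·YZ) ≈ 0.61056, so ∠Y ≈ 52.37°.
The bisector from Y has length 2·XY·YZ·cos(∠Y/2)/(XY+YZ) ≈ 248.34.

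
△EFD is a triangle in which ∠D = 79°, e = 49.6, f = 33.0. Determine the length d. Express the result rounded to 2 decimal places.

By the law of cosines, d² = e² + f² − 2·e·f·cos D = 2924.5, so d ≈ 54.079.

54.08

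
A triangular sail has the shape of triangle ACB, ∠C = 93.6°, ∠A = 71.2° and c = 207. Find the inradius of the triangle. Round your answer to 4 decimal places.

The third angle is ∠B = 180° − ∠A − ∠C = 15.20°.
Law of sines: a = c·sin A/sin C ≈ 196.34.
Law of sines: b = c·sin B/sin C ≈ 54.38.
Area = ½·c·a·sin B ≈ 5328.1.
Semiperimeter s = (196.34+207+54.38)/2 = 228.86.
Inradius = area/s = 5328.1/228.86 ≈ 23.281.

r ≈ 23.2808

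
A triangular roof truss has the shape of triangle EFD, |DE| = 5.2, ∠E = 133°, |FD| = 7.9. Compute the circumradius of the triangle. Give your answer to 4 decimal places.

R ≈ 5.4009

Law of sines: sin F = |DE|·sin E/|FD| ≈ 0.48140.
Since |FD| ≥ |DE|, only the acute value applies: ∠F ≈ 28.78°.
Then ∠D = 180° − ∠E − ∠F ≈ 18.22°.
Law of sines gives |EF| = |FD|·sin D/sin E ≈ 3.378.
Circumradius = |FD|/(2 sin E) ≈ 5.4009.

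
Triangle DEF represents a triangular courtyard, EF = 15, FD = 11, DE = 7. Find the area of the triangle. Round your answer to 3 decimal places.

area ≈ 35.961

Semiperimeter s = (15 + 11 + 7)/2 = 16.5.
Heron's formula: area = √(16.5·1.5·5.5·9.5) ≈ 35.961.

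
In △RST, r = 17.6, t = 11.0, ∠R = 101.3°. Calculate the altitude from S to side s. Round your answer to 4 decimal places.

10.7868

Law of sines: sin T = t·sin R/r ≈ 0.61288.
Since r ≥ t, only the acute value applies: ∠T ≈ 37.80°.
Then ∠S = 180° − ∠R − ∠T ≈ 40.90°.
Law of sines gives s = r·sin S/sin R ≈ 11.752.
Area = ½·r·t·sin S ≈ 63.381.
The altitude from S has length 2·area/s ≈ 10.787.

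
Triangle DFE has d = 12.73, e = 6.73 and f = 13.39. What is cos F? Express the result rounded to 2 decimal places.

0.16

By the law of cosines, cos F = (e² + d² − f²) / (2·e·d) ≈ 0.16373, so ∠F ≈ 1.406 rad.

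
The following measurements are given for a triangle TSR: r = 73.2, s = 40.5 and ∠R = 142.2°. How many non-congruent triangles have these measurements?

1

s·sin R = 40.5·sin(142.2°) ≈ 24.82.
Since ∠R is not acute, a triangle exists only if r > s; here r > s, so there is exactly one triangle.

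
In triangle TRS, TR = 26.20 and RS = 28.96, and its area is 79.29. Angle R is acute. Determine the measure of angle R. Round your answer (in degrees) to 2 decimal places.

∠R ≈ 12.06°

From area = ½·TR·RS·sin R, we get sin R = 2·area/(TR·RS) ≈ 0.20900.
Taking the acute solution, ∠R ≈ 12.06°.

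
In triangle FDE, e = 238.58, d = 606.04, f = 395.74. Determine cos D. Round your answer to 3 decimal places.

By the law of cosines, cos D = (e² + f² − d²) / (2·e·f) ≈ -0.81424, so ∠D ≈ 144.51°.

-0.814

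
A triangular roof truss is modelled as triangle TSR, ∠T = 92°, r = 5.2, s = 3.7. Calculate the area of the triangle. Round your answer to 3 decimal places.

Area = ½·s·r·sin T ≈ 9.6141.

area ≈ 9.614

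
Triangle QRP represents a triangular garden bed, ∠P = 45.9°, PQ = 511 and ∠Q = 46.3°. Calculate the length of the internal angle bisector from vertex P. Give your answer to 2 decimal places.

395.06

The third angle is ∠R = 180° − ∠P − ∠Q = 87.80°.
Law of sines: RP = PQ·sin Q/sin R ≈ 369.71.
Law of sines: QR = PQ·sin P/sin R ≈ 367.23.
The bisector from P has length 2·RP·PQ·cos(∠P/2)/(RP+PQ) ≈ 395.06.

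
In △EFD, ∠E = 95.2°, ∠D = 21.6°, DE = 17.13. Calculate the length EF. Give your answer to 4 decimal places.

7.0648

The third angle is ∠F = 180° − ∠D − ∠E = 63.20°.
Law of sines: EF = DE·sin D/sin F ≈ 7.0648.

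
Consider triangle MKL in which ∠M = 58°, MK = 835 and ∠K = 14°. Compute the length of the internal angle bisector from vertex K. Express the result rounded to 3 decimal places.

The third angle is ∠L = 180° − ∠M − ∠K = 108.00°.
Law of sines: KL = MK·sin M/sin L ≈ 744.56.
Law of sines: LM = MK·sin K/sin L ≈ 212.4.
The bisector from K has length 2·MK·KL·cos(∠K/2)/(MK+KL) ≈ 781.32.

781.324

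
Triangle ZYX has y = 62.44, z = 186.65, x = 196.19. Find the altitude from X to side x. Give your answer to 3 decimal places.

h_X ≈ 59.400

Semiperimeter s = (186.65 + 62.44 + 196.19)/2 = 222.64.
Heron's formula: area = √(222.64·35.99·160.2·26.45) ≈ 5826.9.
The altitude from X has length 2·area/x ≈ 59.4.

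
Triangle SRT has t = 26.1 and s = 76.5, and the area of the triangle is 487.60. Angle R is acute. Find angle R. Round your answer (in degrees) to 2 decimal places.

∠R ≈ 29.24°

From area = ½·t·s·sin R, we get sin R = 2·area/(t·s) ≈ 0.48842.
Taking the acute solution, ∠R ≈ 29.24°.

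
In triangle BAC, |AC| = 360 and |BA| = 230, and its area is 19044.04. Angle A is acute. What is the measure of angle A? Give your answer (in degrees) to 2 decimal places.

27.39

From area = ½·|BA|·|AC|·sin A, we get sin A = 2·area/(|BA|·|AC|) ≈ 0.46000.
Taking the acute solution, ∠A ≈ 27.39°.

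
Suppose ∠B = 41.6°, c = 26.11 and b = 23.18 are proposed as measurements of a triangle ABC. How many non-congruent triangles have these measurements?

c·sin B = 26.11·sin(41.6°) ≈ 17.34.
Since c sin B < b < c (17.34 < 23.18 < 26.11), two triangles exist.

2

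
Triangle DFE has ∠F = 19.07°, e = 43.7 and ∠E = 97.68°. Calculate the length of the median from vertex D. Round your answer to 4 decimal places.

m_D ≈ 25.9037

The third angle is ∠D = 180° − ∠F − ∠E = 63.25°.
Law of sines: d = e·sin D/sin E ≈ 39.376.
Law of sines: f = e·sin F/sin E ≈ 14.407.
Median from D: ½√(2·f² + 2·e² − d²) ≈ 25.904.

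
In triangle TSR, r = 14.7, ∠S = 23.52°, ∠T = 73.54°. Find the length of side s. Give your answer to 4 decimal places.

The third angle is ∠R = 180° − ∠T − ∠S = 82.94°.
Law of sines: s = r·sin S/sin R ≈ 5.9111.

5.9111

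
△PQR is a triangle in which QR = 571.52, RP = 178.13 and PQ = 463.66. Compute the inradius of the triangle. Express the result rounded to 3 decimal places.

Semiperimeter s = (571.52 + 178.13 + 463.66)/2 = 606.65.
Heron's formula: area = √(606.65·35.135·428.52·142.99) ≈ 36140.
Inradius = area/s = 36140/606.65 ≈ 59.573.

r ≈ 59.573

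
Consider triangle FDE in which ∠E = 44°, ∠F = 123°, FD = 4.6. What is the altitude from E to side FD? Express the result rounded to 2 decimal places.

The third angle is ∠D = 180° − ∠E − ∠F = 13.00°.
Law of sines: DE = FD·sin F/sin E ≈ 5.5536.
Law of sines: EF = FD·sin D/sin E ≈ 1.4896.
Area = ½·FD·DE·sin D ≈ 2.8734.
The altitude from E has length 2·area/FD ≈ 1.2493.

h_E ≈ 1.25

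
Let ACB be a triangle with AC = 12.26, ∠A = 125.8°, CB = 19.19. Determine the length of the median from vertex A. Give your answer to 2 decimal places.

Law of sines: sin B = AC·sin A/CB ≈ 0.51817.
Since CB ≥ AC, only the acute value applies: ∠B ≈ 31.21°.
Then ∠C = 180° − ∠A − ∠B ≈ 22.99°.
Law of sines gives BA = CB·sin C/sin A ≈ 9.2412.
Median from A: ½√(2·BA² + 2·AC² − CB²) ≈ 5.0784.

5.08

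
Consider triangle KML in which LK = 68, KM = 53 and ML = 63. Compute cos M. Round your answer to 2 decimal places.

0.32

By the law of cosines, cos M = (KM² + ML² − LK²) / (2·KM·ML) ≈ 0.32255, so ∠M ≈ 71.18°.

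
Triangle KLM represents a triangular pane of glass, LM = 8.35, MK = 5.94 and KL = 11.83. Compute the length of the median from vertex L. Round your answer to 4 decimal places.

Median from L: ½√(2·KL² + 2·LM² − MK²) ≈ 9.7987.

m_L ≈ 9.7987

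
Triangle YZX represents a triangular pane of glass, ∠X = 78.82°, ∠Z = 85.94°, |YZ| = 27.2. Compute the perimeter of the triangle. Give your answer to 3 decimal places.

perimeter ≈ 62.145

The third angle is ∠Y = 180° − ∠Z − ∠X = 15.24°.
Law of sines: |ZX| = |YZ|·sin Y/sin X ≈ 7.2882.
Law of sines: |XY| = |YZ|·sin Z/sin X ≈ 27.657.
Semiperimeter s = (7.2882+27.657+27.2)/2 = 31.072.
Perimeter = 7.2882 + 27.657 + 27.2 = 62.145.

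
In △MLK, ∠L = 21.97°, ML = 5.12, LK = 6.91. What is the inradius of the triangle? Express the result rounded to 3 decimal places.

r ≈ 0.887

By the law of cosines, KM² = ML² + LK² − 2·ML·LK·cos L = 8.3426, so KM ≈ 2.8884.
Area = ½·ML·LK·sin L ≈ 6.6181.
Semiperimeter s = (6.91+2.8884+5.12)/2 = 7.4592.
Inradius = area/s = 6.6181/7.4592 ≈ 0.88724.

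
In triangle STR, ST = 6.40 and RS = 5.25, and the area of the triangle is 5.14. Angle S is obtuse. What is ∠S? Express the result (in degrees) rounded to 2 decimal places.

∠S ≈ 162.18°

From area = ½·RS·ST·sin S, we get sin S = 2·area/(RS·ST) ≈ 0.30595.
Taking the obtuse solution, ∠S ≈ 162.18°.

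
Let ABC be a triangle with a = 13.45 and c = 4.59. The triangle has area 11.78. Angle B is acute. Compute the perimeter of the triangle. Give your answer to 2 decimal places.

27.41

From area = ½·c·a·sin B, we get sin B = 2·area/(c·a) ≈ 0.38163.
Taking the acute solution, ∠B ≈ 22.43°.
Law of cosines then gives b ≈ 9.3725.
Perimeter = 13.45 + 9.3725 + 4.59 = 27.413.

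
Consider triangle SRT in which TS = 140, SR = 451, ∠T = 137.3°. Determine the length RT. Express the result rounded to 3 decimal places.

338.005

Law of sines: sin R = TS·sin T/SR ≈ 0.21052.
Since SR ≥ TS, only the acute value applies: ∠R ≈ 12.15°.
Then ∠S = 180° − ∠T − ∠R ≈ 30.55°.
Law of sines gives RT = SR·sin S/sin T ≈ 338.01.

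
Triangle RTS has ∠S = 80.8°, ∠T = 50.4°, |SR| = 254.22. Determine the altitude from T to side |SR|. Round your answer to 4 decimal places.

The third angle is ∠R = 180° − ∠T − ∠S = 48.80°.
Law of sines: |TS| = |SR|·sin R/sin T ≈ 248.25.
Law of sines: |RT| = |SR|·sin S/sin T ≈ 325.69.
Area = ½·|SR|·|TS|·sin S ≈ 31149.
The altitude from T has length 2·area/|SR| ≈ 245.06.

245.0553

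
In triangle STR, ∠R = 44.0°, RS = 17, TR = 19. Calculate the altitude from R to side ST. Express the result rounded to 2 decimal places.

By the law of cosines, ST² = TR² + RS² − 2·TR·RS·cos R = 185.31, so ST ≈ 13.613.
Area = ½·TR·RS·sin R ≈ 112.19.
The altitude from R has length 2·area/ST ≈ 16.483.

h_R ≈ 16.48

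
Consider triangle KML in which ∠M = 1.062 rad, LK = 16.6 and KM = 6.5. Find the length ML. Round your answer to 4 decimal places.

18.7655

Law of sines: sin L = KM·sin M/LK ≈ 0.34197.
Since LK ≥ KM, only the acute value applies: ∠L ≈ 0.349 rad.
Then ∠K = π − ∠M − ∠L ≈ 1.731 rad.
Law of sines gives ML = LK·sin K/sin M ≈ 18.766.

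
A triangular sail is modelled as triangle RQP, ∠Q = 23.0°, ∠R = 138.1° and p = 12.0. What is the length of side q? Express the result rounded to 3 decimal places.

The third angle is ∠P = 180° − ∠R − ∠Q = 18.90°.
Law of sines: q = p·sin Q/sin P ≈ 14.475.

14.475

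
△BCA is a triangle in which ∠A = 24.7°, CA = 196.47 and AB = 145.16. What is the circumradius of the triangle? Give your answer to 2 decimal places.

106.02

By the law of cosines, BC² = CA² + AB² − 2·CA·AB·cos A = 7851.3, so BC ≈ 88.608.
Area = ½·CA·AB·sin A ≈ 5958.7.
Circumradius = BC/(2 sin A) ≈ 106.02.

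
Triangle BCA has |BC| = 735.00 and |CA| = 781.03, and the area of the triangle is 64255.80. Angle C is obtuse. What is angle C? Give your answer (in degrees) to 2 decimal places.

From area = ½·|BC|·|CA|·sin C, we get sin C = 2·area/(|BC|·|CA|) ≈ 0.22387.
Taking the obtuse solution, ∠C ≈ 167.06°.

∠C ≈ 167.06°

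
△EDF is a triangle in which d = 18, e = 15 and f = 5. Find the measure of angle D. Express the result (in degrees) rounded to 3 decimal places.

By the law of cosines, cos D = (f² + e² − d²) / (2·f·e) ≈ -0.49333, so ∠D ≈ 119.56°.

∠D ≈ 119.560°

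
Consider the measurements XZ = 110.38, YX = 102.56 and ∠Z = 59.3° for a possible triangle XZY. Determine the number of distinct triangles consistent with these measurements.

2

XZ·sin Z = 110.38·sin(59.3°) ≈ 94.91.
Since XZ sin Z < YX < XZ (94.91 < 102.56 < 110.38), two triangles exist.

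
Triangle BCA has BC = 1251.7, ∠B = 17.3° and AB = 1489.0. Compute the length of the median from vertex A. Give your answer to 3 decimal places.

By the law of cosines, CA² = AB² + BC² − 2·AB·BC·cos B = 2.2494e+05, so CA ≈ 474.28.
Median from A: ½√(2·CA² + 2·AB² − BC²) ≈ 910.68.

910.683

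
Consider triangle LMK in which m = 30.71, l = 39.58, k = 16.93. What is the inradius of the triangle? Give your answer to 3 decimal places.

r ≈ 5.640

Semiperimeter s = (39.58 + 30.71 + 16.93)/2 = 43.61.
Heron's formula: area = √(43.61·4.03·12.9·26.68) ≈ 245.94.
Inradius = area/s = 245.94/43.61 ≈ 5.6396.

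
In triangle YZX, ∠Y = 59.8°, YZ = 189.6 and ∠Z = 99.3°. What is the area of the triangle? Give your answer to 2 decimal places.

area ≈ 42973.71

The third angle is ∠X = 180° − ∠Y − ∠Z = 20.90°.
Law of sines: ZX = YZ·sin Y/sin X ≈ 459.35.
Law of sines: XY = YZ·sin Z/sin X ≈ 524.5.
Area = ½·YZ·ZX·sin Z ≈ 42974.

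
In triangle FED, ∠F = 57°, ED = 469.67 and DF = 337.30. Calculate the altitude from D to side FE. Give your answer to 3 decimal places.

Law of sines: sin E = DF·sin F/ED ≈ 0.60230.
Since ED ≥ DF, only the acute value applies: ∠E ≈ 37.04°.
Then ∠D = 180° − ∠F − ∠E ≈ 85.96°.
Law of sines gives FE = ED·sin D/sin F ≈ 558.63.
Area = ½·ED·DF·sin D ≈ 79014.
The altitude from D has length 2·area/FE ≈ 282.88.

282.884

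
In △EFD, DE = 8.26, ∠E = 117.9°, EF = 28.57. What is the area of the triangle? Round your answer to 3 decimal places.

area ≈ 104.279

Area = ½·DE·EF·sin E ≈ 104.28.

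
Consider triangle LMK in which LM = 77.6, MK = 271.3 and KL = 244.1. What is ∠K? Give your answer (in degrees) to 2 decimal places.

∠K ≈ 16.24°

By the law of cosines, cos K = (MK² + KL² − LM²) / (2·MK·KL) ≈ 0.96012, so ∠K ≈ 16.24°.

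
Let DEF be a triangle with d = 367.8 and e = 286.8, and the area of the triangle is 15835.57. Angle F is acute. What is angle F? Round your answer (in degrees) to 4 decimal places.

17.4722

From area = ½·d·e·sin F, we get sin F = 2·area/(d·e) ≈ 0.30024.
Taking the acute solution, ∠F ≈ 17.47°.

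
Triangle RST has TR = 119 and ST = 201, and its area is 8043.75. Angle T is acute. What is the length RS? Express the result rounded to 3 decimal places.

From area = ½·ST·TR·sin T, we get sin T = 2·area/(ST·TR) ≈ 0.67258.
Taking the acute solution, ∠T ≈ 42.27°.
Law of cosines then gives RS ≈ 138.42.

138.423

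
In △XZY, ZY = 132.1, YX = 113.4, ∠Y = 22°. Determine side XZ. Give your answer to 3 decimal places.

By the law of cosines, XZ² = ZY² + YX² − 2·ZY·YX·cos Y = 2531.3, so XZ ≈ 50.312.

50.312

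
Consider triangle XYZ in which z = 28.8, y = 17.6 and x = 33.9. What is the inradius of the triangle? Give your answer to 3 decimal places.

Semiperimeter s = (33.9 + 17.6 + 28.8)/2 = 40.15.
Heron's formula: area = √(40.15·6.25·22.55·11.35) ≈ 253.43.
Inradius = area/s = 253.43/40.15 ≈ 6.312.

r ≈ 6.312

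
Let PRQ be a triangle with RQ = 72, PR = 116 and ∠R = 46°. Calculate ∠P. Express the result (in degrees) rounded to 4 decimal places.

∠P ≈ 38.1290°

By the law of cosines, QP² = PR² + RQ² − 2·PR·RQ·cos R = 7036.4, so QP ≈ 83.883.
Law of cosines again: cos P = (QP² + PR² − RQ²)/(2·QP·PR) ≈ 0.78662, so ∠P ≈ 38.13°.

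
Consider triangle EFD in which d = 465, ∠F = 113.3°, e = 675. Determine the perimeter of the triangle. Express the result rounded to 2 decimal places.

By the law of cosines, f² = d² + e² − 2·d·e·cos F = 9.2015e+05, so f ≈ 959.25.
Semiperimeter s = (675+959.25+465)/2 = 1049.6.
Perimeter = 675 + 959.25 + 465 = 2099.2.

perimeter ≈ 2099.25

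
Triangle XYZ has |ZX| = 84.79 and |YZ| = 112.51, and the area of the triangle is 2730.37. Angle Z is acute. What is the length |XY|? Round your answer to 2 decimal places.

From area = ½·|YZ|·|ZX|·sin Z, we get sin Z = 2·area/(|YZ|·|ZX|) ≈ 0.57242.
Taking the acute solution, ∠Z ≈ 34.92°.
Law of cosines then gives |XY| ≈ 64.834.

64.83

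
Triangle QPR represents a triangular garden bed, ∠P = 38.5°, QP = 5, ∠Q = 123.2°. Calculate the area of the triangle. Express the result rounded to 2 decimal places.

The third angle is ∠R = 180° − ∠Q − ∠P = 18.30°.
Law of sines: PR = QP·sin Q/sin R ≈ 13.325.
Law of sines: RQ = QP·sin P/sin R ≈ 9.9129.
Area = ½·QP·PR·sin P ≈ 20.737.

area ≈ 20.74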